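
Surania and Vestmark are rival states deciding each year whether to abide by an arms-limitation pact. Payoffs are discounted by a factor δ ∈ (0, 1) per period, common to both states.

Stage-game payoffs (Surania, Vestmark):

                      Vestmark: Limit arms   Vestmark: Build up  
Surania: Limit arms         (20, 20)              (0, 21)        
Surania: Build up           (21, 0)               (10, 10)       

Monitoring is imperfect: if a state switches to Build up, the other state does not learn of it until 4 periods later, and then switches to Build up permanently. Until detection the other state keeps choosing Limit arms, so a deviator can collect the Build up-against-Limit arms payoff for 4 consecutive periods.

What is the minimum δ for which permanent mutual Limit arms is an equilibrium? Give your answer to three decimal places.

0.549

A deviator earns 21 for 4 periods, then 10 forever; cooperating earns 20 forever. Multiplying the IC by (1−δ):
20 ≥ 21(1−δ^4) + 10δ^4, so 11·δ^4 ≥ 1 and δ^4 ≥ 1/11.
δ ≥ (1/11)^(1/4) ≈ 0.549.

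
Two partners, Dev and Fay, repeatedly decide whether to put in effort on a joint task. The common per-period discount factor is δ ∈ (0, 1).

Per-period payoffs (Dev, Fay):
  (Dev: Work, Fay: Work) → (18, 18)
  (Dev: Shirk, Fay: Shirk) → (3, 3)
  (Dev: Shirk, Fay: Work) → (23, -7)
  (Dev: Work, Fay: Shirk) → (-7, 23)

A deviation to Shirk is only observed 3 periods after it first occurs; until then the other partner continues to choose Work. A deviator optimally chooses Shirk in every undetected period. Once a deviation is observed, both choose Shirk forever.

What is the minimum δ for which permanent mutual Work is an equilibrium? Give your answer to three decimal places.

The best deviation is to choose Shirk for all 3 undetected periods, earning 23 each, then 3 forever once detected.
Deviation value: 23(1−δ^3)/(1−δ) + 3δ^3/(1−δ); cooperation value: 18/(1−δ).
IC: 18 ≥ 23(1−δ^3) + 3δ^3 = 23 − 20δ^3.
So δ^3 ≥ 5/20 = 1/4, giving δ ≥ (1/4)^(1/3) ≈ 0.630.

0.630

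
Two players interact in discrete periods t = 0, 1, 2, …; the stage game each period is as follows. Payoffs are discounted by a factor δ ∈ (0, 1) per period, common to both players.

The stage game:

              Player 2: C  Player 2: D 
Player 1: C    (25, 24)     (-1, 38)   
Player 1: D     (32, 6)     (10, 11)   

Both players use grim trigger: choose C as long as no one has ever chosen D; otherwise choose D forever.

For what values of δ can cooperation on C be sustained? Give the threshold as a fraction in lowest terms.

Player 1's threshold: (32−25)/(32−10) = 7/22.
Player 2's threshold: (38−24)/(38−11) = 14/27.
7/22 < 14/27, so Player 2 binds and δ* = 14/27.

14/27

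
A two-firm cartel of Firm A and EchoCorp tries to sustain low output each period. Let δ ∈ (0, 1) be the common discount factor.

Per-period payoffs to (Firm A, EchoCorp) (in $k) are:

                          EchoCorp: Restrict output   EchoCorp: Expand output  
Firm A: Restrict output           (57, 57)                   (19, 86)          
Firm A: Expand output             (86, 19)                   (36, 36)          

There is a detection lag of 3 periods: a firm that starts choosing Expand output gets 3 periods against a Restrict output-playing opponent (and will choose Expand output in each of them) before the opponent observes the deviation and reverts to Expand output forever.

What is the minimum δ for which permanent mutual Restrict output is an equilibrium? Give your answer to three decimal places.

The best deviation is to choose Expand output for all 3 undetected periods, earning 86 each, then 36 forever once detected.
Deviation value: 86(1−δ^3)/(1−δ) + 36δ^3/(1−δ); cooperation value: 57/(1−δ).
IC: 57 ≥ 86(1−δ^3) + 36δ^3 = 86 − 50δ^3.
So δ^3 ≥ 29/50, giving δ ≥ (29/50)^(1/3) ≈ 0.834.

0.834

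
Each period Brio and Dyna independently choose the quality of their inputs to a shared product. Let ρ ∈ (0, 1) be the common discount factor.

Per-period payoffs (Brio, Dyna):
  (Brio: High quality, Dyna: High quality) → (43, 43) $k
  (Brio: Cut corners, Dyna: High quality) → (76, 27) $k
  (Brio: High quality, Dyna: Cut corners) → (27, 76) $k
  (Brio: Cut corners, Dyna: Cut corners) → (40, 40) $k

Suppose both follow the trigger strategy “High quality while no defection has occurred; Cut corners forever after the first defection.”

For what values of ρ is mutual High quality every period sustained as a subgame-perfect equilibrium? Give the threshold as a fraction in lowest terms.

43/(1−ρ) ≥ 76 + 40ρ/(1−ρ)
43 ≥ 76 − 36ρ
ρ ≥ 33/36 = 11/12.

11/12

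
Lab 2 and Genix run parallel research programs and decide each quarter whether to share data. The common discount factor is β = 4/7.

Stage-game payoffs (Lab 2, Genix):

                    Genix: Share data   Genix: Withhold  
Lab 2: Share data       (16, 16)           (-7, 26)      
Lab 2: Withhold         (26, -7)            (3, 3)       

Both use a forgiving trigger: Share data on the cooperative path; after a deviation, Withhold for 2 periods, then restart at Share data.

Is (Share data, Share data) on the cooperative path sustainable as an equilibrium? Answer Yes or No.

A one-shot deviation gives 26 now, then 3 for 2 periods, then back to 16.
Gain from deviating: (26−16) today; loss: (16−3) in each of the next 2 periods.
No-deviation condition: (16−3)(β+…+β^2) ≥ 26−16, i.e. β+…+β^2 ≥ 10/13.
At β = 4/7: β+…+β^2 = 0.8980 ≥ 0.7692.
So cooperation is sustainable.

Yes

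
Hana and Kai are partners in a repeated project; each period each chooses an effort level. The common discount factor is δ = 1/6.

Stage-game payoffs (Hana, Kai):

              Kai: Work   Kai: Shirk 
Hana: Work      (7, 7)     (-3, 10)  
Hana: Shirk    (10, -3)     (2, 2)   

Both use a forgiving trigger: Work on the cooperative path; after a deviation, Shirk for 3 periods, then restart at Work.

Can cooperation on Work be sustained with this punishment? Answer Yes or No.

Comparing payoff streams over the 4 periods until play realigns: cooperate → 7(1+δ+…+δ^3); deviate → 10 + 2(δ+…+δ^3).
Cooperation is sustained iff (7−2)(δ+…+δ^3) ≥ 10−7.
δ+…+δ^3 = 1/6·(1−(1/6)^3)/(1−1/6) = 0.1991, and (10−7)/(7−2) = 0.6000.
0.1991 < 0.6000, so cooperation is not sustainable.

No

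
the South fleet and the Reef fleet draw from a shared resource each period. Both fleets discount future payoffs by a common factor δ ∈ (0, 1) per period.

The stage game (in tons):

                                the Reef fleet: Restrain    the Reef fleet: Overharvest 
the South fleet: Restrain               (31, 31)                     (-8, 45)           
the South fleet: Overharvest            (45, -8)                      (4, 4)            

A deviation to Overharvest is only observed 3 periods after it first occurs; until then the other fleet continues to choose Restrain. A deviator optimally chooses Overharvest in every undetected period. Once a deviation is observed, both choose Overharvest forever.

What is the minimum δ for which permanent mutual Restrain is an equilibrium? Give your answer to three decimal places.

The best deviation is to choose Overharvest for all 3 undetected periods, earning 45 each, then 4 forever once detected.
Deviation value: 45(1−δ^3)/(1−δ) + 4δ^3/(1−δ); cooperation value: 31/(1−δ).
IC: 31 ≥ 45(1−δ^3) + 4δ^3 = 45 − 41δ^3.
So δ^3 ≥ 14/41, giving δ ≥ (14/41)^(1/3) ≈ 0.699.

0.699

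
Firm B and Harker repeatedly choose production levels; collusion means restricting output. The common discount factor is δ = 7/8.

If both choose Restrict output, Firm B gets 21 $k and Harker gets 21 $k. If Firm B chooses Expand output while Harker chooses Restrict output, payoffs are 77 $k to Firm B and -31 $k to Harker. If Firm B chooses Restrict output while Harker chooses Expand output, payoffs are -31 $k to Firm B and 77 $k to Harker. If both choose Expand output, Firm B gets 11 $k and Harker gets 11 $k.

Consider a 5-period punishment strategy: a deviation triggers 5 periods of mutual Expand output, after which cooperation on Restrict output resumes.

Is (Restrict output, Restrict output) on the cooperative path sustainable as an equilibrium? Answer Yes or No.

No

IC: δ+…+δ^5 ≥ (77−21)/(21−11) = 28/5.
At δ = 7/8: partial sum = 3.4096 < 5.6000. Cooperation not sustainable.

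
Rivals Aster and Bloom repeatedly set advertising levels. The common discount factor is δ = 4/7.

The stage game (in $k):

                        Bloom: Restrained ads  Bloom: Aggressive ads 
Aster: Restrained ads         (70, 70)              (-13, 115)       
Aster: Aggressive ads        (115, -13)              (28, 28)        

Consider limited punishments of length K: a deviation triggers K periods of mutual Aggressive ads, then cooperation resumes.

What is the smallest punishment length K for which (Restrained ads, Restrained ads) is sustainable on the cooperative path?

3

Need Σ_{k=1}^{K} δ^k ≥ (115−70)/(70−28) = 1.0714 at δ = 4/7.
At K = 2 the sum is 0.8980 < 1.0714; at K = 3 it is 1.0845 ≥ 1.0714.
So the minimum punishment length is K = 3.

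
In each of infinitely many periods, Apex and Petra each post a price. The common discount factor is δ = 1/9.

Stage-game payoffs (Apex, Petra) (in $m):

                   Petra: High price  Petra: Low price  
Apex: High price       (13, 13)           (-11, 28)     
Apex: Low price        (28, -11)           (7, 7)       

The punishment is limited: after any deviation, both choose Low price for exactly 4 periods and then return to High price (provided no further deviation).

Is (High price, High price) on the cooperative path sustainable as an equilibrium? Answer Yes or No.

Comparing payoff streams over the 5 periods until play realigns: cooperate → 13(1+δ+…+δ^4); deviate → 28 + 7(δ+…+δ^4).
Cooperation is sustained iff (13−7)(δ+…+δ^4) ≥ 28−13.
δ+…+δ^4 = 1/9·(1−(1/9)^4)/(1−1/9) = 0.1250, and (28−13)/(13−7) = 2.5000.
0.1250 < 2.5000, so cooperation is not sustainable.

No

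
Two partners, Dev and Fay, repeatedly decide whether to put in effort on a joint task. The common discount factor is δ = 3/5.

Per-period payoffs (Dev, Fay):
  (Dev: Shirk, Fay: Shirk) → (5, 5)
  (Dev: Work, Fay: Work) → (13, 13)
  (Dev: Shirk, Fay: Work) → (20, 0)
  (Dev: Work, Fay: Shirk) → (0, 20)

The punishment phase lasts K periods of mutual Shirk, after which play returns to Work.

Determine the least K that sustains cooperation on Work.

IC: δ(1−δ^K)/(1−δ) ≥ (20−13)/(13−5) = 7/8.
With δ = 3/5: need 1 − δ^K ≥ 7/8·(1−3/5)/(3/5), i.e. δ^K ≤ 0.4167.
Since (3/5)^1 = 0.6000 and (3/5)^2 = 0.3600, the smallest such K is 2.

2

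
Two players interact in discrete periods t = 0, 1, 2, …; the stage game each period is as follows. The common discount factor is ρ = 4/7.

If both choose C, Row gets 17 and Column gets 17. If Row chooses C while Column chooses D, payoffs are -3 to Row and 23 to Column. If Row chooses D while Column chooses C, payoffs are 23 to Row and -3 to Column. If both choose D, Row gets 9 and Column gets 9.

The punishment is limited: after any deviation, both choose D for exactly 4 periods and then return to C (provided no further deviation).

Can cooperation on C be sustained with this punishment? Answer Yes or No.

Yes

IC: ρ+…+ρ^4 ≥ (23−17)/(17−9) = 3/4.
At ρ = 4/7: partial sum = 1.1912 ≥ 0.7500. Cooperation sustainable.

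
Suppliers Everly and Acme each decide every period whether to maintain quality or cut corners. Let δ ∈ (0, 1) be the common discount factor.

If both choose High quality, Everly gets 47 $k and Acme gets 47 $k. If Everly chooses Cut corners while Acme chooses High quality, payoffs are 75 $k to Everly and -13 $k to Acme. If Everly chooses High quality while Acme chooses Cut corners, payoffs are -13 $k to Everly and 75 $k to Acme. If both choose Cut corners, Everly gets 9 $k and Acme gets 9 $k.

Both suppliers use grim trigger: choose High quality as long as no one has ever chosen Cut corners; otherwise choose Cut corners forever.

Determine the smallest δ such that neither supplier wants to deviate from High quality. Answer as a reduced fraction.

14/33

One-period gain from deviating is 75 − 47 = 28. The loss is 47 − 9 = 38 in every subsequent period, with present value 38·δ/(1−δ).
Deviation is unprofitable when 38·δ/(1−δ) ≥ 28, i.e. δ/(1−δ) ≥ 14/19.
Equivalently δ ≥ 28/(28+38) = 14/33.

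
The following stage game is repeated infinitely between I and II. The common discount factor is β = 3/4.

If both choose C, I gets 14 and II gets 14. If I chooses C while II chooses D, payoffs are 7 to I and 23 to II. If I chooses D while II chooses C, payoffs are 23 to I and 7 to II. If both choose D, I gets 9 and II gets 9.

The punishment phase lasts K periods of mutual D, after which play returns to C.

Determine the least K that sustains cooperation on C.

Need Σ_{k=1}^{K} β^k ≥ (23−14)/(14−9) = 1.8000 at β = 3/4.
At K = 3 the sum is 1.7344 < 1.8000; at K = 4 it is 2.0508 ≥ 1.8000.
So the minimum punishment length is K = 4.

4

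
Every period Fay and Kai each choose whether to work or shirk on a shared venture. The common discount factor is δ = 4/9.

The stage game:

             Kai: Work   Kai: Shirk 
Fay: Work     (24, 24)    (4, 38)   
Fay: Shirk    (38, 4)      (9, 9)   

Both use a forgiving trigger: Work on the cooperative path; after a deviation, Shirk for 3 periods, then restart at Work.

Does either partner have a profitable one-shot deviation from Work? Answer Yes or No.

IC: δ+…+δ^3 ≥ (38−24)/(24−9) = 14/15.
At δ = 4/9: partial sum = 0.7298 < 0.9333. Cooperation not sustainable.

Yes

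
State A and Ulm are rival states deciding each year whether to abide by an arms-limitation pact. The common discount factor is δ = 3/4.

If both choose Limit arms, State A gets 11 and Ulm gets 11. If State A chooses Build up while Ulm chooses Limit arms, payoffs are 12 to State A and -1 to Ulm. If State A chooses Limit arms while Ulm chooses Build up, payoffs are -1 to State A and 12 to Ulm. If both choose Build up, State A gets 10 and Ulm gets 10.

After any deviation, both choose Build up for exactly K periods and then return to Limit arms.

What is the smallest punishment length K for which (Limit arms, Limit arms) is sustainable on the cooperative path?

No profitable deviation requires (11−10)(δ+…+δ^K) ≥ 12−11, i.e. δ+…+δ^K ≥ 1 ≈ 1.0000.
With δ = 3/4, the partial sums are K=1: 0.7500, K=2: 1.3125.
K = 2 is the first length at which the sum reaches 1.0000.

2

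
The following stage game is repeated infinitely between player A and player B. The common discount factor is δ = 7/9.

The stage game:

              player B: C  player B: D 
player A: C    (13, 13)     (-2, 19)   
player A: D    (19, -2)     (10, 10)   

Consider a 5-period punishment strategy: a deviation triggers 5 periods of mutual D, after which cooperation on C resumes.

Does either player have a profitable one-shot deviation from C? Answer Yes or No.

No

Comparing payoff streams over the 6 periods until play realigns: cooperate → 13(1+δ+…+δ^5); deviate → 19 + 10(δ+…+δ^5).
Cooperation is sustained iff (13−10)(δ+…+δ^5) ≥ 19−13.
δ+…+δ^5 = 7/9·(1−(7/9)^5)/(1−7/9) = 2.5038, and (19−13)/(13−10) = 2.0000.
2.5038 ≥ 2.0000, so cooperation is sustainable.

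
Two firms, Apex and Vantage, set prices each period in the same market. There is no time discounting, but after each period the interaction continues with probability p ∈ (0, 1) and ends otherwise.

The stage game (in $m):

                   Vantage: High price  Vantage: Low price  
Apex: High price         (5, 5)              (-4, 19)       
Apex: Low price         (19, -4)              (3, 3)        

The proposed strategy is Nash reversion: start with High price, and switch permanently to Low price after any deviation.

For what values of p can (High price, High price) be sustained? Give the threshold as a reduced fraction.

7/8

With no time discounting, the continuation probability p plays the role of the discount factor.
Grim-trigger IC: 5/(1−p) ≥ 19 + 3p/(1−p) ⇒ p ≥ (19−5)/(19−3) = 7/8.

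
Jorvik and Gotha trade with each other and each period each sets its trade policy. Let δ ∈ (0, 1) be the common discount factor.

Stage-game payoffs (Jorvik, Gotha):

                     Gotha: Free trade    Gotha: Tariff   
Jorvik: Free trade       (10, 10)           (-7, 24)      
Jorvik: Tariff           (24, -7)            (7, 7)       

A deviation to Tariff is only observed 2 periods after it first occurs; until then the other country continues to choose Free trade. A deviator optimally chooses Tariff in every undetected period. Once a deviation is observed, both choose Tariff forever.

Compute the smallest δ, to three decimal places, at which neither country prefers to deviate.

Deviating for the 2 undetected periods gains 24−10 = 14 per period over cooperation, then loses 10−7 = 3 per period forever once punishment starts.
Gain: 14(1 + δ + … + δ^1); loss: 3·δ^2/(1−δ).
No profitable deviation ⇔ 14(1−δ^2) ≤ 3·δ^2, i.e. δ^2 ≥ 14/(14+3) = 14/17.
Hence δ ≥ (14/17)^(1/2) ≈ 0.907.

0.907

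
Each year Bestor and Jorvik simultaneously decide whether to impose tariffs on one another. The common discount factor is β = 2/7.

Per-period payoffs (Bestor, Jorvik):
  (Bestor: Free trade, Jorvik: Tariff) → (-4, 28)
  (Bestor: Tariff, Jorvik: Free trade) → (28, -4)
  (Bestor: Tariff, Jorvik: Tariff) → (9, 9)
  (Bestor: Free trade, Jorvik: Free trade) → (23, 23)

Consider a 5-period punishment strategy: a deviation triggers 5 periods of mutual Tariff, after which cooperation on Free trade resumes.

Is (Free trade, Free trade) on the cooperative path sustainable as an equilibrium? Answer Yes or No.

Yes

A one-shot deviation gives 28 now, then 9 for 5 periods, then back to 23.
Gain from deviating: (28−23) today; loss: (23−9) in each of the next 5 periods.
No-deviation condition: (23−9)(β+…+β^5) ≥ 28−23, i.e. β+…+β^5 ≥ 5/14.
At β = 2/7: β+…+β^5 = 0.3992 ≥ 0.3571.
So cooperation is sustainable.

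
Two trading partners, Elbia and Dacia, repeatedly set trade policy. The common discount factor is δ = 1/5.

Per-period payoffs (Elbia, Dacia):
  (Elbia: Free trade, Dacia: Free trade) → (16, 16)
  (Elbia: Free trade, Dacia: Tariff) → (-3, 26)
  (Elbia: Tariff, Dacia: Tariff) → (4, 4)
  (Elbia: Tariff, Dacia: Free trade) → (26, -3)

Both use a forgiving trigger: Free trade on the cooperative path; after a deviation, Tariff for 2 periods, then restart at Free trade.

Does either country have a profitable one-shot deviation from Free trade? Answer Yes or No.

Yes

Comparing payoff streams over the 3 periods until play realigns: cooperate → 16(1+δ+…+δ^2); deviate → 26 + 4(δ+…+δ^2).
Cooperation is sustained iff (16−4)(δ+…+δ^2) ≥ 26−16.
δ+…+δ^2 = 1/5·(1−(1/5)^2)/(1−1/5) = 0.2400, and (26−16)/(16−4) = 0.8333.
0.2400 < 0.8333, so cooperation is not sustainable.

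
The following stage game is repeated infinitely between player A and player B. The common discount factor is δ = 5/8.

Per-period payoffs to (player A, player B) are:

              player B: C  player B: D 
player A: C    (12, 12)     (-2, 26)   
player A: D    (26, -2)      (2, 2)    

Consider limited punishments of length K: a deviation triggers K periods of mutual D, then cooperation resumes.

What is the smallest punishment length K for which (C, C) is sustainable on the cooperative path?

4

IC: δ(1−δ^K)/(1−δ) ≥ (26−12)/(12−2) = 7/5.
With δ = 5/8: need 1 − δ^K ≥ 7/5·(1−5/8)/(5/8), i.e. δ^K ≤ 0.1600.
Since (5/8)^3 = 0.2441 and (5/8)^4 = 0.1526, the smallest such K is 4.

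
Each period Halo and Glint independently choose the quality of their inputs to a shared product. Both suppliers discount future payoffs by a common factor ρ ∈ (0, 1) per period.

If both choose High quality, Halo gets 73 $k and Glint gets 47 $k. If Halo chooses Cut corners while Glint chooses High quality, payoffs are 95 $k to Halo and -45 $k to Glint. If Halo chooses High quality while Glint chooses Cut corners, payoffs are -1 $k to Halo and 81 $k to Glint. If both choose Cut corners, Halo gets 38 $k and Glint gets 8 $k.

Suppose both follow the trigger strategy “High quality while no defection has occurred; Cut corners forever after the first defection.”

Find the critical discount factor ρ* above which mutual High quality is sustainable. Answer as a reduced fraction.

For Halo: deviation gain 95−73 = 22, per-period punishment loss 73−38 = 35. IC gives ρ ≥ 22/57.
For Glint: gain 34, loss 39 per period, so ρ ≥ 34/73.
The tighter constraint is Glint's, so cooperation needs ρ ≥ 34/73.

34/73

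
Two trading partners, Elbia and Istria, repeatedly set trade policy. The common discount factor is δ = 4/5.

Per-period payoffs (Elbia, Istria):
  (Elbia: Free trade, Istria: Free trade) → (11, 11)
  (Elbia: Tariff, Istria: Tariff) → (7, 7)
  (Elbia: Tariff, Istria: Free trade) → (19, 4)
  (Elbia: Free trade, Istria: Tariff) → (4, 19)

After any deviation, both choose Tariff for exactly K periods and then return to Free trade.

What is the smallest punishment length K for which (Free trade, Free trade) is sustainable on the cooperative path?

4

No profitable deviation requires (11−7)(δ+…+δ^K) ≥ 19−11, i.e. δ+…+δ^K ≥ 2 ≈ 2.0000.
With δ = 4/5, the partial sums are K=1: 0.8000, K=2: 1.4400, K=3: 1.9520, K=4: 2.3616.
K = 4 is the first length at which the sum reaches 2.0000.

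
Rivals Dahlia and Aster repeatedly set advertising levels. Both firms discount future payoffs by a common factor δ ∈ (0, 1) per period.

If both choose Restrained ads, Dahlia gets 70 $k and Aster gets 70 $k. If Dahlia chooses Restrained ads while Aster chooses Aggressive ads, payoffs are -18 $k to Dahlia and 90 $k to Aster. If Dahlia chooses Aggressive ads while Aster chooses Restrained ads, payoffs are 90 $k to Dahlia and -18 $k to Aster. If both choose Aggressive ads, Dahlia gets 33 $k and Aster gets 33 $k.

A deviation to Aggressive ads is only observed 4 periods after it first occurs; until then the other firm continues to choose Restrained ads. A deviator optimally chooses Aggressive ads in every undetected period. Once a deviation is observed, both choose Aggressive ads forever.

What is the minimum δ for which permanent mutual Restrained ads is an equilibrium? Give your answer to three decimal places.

The best deviation is to choose Aggressive ads for all 4 undetected periods, earning 90 each, then 33 forever once detected.
Deviation value: 90(1−δ^4)/(1−δ) + 33δ^4/(1−δ); cooperation value: 70/(1−δ).
IC: 70 ≥ 90(1−δ^4) + 33δ^4 = 90 − 57δ^4.
So δ^4 ≥ 20/57, giving δ ≥ (20/57)^(1/4) ≈ 0.770.

0.770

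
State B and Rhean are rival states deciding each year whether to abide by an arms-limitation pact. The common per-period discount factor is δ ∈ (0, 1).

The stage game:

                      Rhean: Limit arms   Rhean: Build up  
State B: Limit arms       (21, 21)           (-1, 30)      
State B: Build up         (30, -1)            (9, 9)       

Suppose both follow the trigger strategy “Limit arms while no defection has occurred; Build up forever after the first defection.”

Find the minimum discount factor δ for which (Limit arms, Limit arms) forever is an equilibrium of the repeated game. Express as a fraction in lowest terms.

One-period gain from deviating is 30 − 21 = 9. The loss is 21 − 9 = 12 in every subsequent period, with present value 12·δ/(1−δ).
Deviation is unprofitable when 12·δ/(1−δ) ≥ 9, i.e. δ/(1−δ) ≥ 3/4.
Equivalently δ ≥ 9/(9+12) = 3/7.

3/7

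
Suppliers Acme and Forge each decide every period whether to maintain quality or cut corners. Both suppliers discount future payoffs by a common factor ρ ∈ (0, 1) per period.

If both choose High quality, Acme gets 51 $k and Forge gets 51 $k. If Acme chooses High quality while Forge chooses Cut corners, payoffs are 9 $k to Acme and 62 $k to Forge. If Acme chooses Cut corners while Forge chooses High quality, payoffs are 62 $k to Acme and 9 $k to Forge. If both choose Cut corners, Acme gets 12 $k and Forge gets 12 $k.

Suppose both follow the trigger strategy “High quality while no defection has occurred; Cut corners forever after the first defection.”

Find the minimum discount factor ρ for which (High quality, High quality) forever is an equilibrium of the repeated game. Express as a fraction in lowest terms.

One-period gain from deviating is 62 − 51 = 11. The loss is 51 − 12 = 39 in every subsequent period, with present value 39·ρ/(1−ρ).
Deviation is unprofitable when 39·ρ/(1−ρ) ≥ 11, i.e. ρ/(1−ρ) ≥ 11/39.
Equivalently ρ ≥ 11/(11+39) = 11/50.

11/50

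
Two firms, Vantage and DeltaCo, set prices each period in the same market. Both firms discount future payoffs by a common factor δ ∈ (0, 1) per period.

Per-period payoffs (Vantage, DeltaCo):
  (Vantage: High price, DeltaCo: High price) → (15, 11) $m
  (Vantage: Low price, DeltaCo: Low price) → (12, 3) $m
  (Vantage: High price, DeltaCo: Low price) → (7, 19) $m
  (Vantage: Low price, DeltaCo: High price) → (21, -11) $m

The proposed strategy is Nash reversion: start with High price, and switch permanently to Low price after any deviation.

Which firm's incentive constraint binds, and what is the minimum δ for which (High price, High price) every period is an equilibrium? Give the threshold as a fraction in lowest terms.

For Vantage: deviation gain 21−15 = 6, per-period punishment loss 15−12 = 3. IC gives δ ≥ 6/9 = 2/3.
For DeltaCo: gain 8, loss 8 per period, so δ ≥ 8/16 = 1/2.
The tighter constraint is Vantage's, so cooperation needs δ ≥ 2/3.

Vantage; δ ≥ 2/3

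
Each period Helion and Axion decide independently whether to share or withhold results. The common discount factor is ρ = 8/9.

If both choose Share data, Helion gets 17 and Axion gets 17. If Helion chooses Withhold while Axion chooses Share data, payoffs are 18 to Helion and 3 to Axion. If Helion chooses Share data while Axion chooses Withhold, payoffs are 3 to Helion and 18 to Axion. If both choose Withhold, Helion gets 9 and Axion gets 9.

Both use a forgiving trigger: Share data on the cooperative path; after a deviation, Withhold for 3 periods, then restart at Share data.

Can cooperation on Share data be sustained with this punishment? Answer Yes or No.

Yes

IC: ρ+…+ρ^3 ≥ (18−17)/(17−9) = 1/8.
At ρ = 8/9: partial sum = 2.3813 ≥ 0.1250. Cooperation sustainable.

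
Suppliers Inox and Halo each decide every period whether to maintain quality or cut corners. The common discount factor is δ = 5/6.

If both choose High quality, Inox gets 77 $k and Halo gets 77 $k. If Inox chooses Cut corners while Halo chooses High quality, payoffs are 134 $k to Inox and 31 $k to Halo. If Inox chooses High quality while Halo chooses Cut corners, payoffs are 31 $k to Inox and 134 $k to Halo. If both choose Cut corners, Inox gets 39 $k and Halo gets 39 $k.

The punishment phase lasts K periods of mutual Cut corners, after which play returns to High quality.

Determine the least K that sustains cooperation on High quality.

2

Need Σ_{k=1}^{K} δ^k ≥ (134−77)/(77−39) = 1.5000 at δ = 5/6.
At K = 1 the sum is 0.8333 < 1.5000; at K = 2 it is 1.5278 ≥ 1.5000.
So the minimum punishment length is K = 2.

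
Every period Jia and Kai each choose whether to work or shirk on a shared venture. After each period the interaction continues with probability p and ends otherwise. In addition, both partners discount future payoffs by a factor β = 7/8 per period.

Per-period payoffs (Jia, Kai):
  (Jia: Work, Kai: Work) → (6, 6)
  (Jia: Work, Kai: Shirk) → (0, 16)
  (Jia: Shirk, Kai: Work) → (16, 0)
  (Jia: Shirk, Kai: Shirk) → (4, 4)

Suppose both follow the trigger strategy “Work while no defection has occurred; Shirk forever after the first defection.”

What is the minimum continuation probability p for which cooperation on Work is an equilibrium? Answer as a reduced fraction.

20/21

With continuation probability p and discount β, the effective per-period discount factor is βp.
Grim-trigger IC: βp ≥ (16−6)/(16−4) = 5/6.
So p ≥ (5/6)/(7/8) = 20/21.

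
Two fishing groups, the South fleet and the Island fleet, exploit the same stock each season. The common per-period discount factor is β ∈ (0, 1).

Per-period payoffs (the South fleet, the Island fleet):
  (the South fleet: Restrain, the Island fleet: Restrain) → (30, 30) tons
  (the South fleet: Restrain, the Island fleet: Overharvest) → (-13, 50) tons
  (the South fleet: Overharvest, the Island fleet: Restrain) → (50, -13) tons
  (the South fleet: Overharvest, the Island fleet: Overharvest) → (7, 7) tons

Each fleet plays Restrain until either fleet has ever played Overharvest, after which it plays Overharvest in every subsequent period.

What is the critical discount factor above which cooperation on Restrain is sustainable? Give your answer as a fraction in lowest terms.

20/43

One-period gain from deviating is 50 − 30 = 20. The loss is 30 − 7 = 23 in every subsequent period, with present value 23·β/(1−β).
Deviation is unprofitable when 23·β/(1−β) ≥ 20, i.e. β/(1−β) ≥ 20/23.
Equivalently β ≥ 20/(20+23) = 20/43.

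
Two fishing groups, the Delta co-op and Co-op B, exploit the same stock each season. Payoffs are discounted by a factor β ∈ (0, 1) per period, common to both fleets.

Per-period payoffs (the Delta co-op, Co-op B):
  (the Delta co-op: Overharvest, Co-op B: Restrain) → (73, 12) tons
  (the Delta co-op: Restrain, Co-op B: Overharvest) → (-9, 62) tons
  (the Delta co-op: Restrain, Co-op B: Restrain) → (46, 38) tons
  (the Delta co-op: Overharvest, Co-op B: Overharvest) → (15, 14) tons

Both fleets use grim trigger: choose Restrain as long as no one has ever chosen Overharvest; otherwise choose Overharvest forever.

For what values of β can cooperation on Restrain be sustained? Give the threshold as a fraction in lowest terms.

1/2

the Delta co-op: cooperation gives 46 each period; deviation gives 73 once then 15 forever.
  46/(1−β) ≥ 73 + 15β/(1−β) ⇒ β ≥ 27/58.
Co-op B: cooperation gives 38 each period; deviation gives 62 once then 14 forever.
  β ≥ 24/48 = 1/2.
Both must hold, so the binding constraint is Co-op B's: β ≥ 1/2.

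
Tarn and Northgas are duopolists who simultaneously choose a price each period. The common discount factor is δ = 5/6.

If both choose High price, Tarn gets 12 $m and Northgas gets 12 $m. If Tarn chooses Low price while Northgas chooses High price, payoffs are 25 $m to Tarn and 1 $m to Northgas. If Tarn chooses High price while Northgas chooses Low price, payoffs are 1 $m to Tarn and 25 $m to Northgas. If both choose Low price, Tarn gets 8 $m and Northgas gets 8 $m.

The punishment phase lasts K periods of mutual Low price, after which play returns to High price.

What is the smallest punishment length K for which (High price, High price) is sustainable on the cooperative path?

No profitable deviation requires (12−8)(δ+…+δ^K) ≥ 25−12, i.e. δ+…+δ^K ≥ 13/4 ≈ 3.2500.
With δ = 5/6, the partial sums are K=1: 0.8333, K=2: 1.5278, K=3: 2.1065, K=4: 2.5887, K=5: 2.9906, K=6: 3.3255.
K = 6 is the first length at which the sum reaches 3.2500.

6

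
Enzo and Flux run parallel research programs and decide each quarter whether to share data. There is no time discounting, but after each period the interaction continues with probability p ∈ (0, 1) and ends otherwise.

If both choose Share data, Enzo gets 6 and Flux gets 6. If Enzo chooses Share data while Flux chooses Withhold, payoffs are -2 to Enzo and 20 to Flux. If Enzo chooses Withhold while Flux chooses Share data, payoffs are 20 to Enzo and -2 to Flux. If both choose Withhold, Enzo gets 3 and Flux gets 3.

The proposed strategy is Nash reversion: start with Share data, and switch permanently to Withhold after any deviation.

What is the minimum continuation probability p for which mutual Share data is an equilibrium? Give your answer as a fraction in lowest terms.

Expected cooperation value is 6 + p·6 + p²·6 + … = 6/(1−p); deviation gives 20 + p·3/(1−p).
6 ≥ 20(1−p) + 3p ⇒ 17p ≥ 14 ⇒ p ≥ 14/17.

14/17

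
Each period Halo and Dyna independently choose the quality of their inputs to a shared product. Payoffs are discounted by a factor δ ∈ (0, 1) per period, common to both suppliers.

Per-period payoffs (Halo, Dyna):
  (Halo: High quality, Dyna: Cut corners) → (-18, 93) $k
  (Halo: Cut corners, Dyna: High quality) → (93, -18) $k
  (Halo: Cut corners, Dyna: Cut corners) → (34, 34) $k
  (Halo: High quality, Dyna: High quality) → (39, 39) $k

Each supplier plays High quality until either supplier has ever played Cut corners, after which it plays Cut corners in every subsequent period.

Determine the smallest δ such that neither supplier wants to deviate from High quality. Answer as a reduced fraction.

54/59

Under grim trigger the critical discount factor is (T−C)/(T−P) with T = 93, C = 39, P = 34.
δ* = (93−39)/(93−34) = 54/59.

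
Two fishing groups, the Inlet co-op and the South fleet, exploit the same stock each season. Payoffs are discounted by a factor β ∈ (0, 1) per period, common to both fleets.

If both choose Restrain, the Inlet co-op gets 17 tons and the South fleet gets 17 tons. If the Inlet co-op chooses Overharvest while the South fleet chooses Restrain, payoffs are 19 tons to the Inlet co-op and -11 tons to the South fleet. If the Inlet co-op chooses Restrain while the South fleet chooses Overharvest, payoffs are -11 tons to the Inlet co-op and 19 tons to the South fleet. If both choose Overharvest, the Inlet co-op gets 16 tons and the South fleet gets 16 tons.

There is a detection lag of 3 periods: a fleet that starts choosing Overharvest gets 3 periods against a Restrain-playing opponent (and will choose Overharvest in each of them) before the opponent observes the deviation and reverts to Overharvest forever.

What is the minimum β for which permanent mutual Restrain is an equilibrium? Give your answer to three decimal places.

0.874

A deviator earns 19 for 3 periods, then 16 forever; cooperating earns 17 forever. Multiplying the IC by (1−β):
17 ≥ 19(1−β^3) + 16β^3, so 3·β^3 ≥ 2 and β^3 ≥ 2/3.
β ≥ (2/3)^(1/3) ≈ 0.874.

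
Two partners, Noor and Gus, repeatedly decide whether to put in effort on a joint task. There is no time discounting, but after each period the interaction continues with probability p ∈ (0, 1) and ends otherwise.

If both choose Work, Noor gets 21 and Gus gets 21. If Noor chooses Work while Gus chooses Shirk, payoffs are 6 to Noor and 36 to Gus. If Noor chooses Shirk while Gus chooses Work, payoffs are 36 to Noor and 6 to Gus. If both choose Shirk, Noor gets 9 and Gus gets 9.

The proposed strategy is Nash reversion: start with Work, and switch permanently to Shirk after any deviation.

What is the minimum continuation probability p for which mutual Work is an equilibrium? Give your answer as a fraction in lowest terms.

Expected cooperation value is 21 + p·21 + p²·21 + … = 21/(1−p); deviation gives 36 + p·9/(1−p).
21 ≥ 36(1−p) + 9p ⇒ 27p ≥ 15 ⇒ p ≥ 15/27 = 5/9.

5/9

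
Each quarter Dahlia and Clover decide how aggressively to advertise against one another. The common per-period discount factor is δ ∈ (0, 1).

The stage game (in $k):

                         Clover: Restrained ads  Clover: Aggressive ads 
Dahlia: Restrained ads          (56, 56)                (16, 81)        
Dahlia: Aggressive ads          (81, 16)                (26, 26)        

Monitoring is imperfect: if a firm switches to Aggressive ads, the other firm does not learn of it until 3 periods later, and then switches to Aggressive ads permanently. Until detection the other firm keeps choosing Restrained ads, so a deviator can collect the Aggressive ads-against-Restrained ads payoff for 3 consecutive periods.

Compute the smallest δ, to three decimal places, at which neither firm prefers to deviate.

0.769

A deviator earns 81 for 3 periods, then 26 forever; cooperating earns 56 forever. Multiplying the IC by (1−δ):
56 ≥ 81(1−δ^3) + 26δ^3, so 55·δ^3 ≥ 25 and δ^3 ≥ 5/11.
δ ≥ (5/11)^(1/3) ≈ 0.769.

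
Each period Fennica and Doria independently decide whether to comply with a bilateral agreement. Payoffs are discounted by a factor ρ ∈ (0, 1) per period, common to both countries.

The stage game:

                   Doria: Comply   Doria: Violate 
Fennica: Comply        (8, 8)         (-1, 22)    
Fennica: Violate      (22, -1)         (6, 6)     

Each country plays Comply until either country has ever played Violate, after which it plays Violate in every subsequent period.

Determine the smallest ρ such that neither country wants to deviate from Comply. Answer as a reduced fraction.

Under grim trigger the critical discount factor is (T−C)/(T−P) with T = 22, C = 8, P = 6.
ρ* = (22−8)/(22−6) = 14/16 = 7/8.

7/8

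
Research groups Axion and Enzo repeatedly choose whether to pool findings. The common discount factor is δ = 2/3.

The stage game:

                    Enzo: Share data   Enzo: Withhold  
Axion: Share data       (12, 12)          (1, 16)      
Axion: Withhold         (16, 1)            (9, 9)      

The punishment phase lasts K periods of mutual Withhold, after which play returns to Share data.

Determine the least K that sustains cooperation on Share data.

3

Need Σ_{k=1}^{K} δ^k ≥ (16−12)/(12−9) = 1.3333 at δ = 2/3.
At K = 2 the sum is 1.1111 < 1.3333; at K = 3 it is 1.4074 ≥ 1.3333.
So the minimum punishment length is K = 3.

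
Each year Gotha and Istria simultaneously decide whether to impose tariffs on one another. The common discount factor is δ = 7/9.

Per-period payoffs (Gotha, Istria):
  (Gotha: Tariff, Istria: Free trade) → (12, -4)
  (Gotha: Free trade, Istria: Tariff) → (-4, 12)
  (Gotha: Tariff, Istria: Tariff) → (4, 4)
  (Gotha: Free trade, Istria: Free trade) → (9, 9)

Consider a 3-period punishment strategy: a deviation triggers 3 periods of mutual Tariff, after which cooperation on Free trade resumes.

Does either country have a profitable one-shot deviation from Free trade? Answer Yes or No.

No

Comparing payoff streams over the 4 periods until play realigns: cooperate → 9(1+δ+…+δ^3); deviate → 12 + 4(δ+…+δ^3).
Cooperation is sustained iff (9−4)(δ+…+δ^3) ≥ 12−9.
δ+…+δ^3 = 7/9·(1−(7/9)^3)/(1−7/9) = 1.8532, and (12−9)/(9−4) = 0.6000.
1.8532 ≥ 0.6000, so cooperation is sustainable.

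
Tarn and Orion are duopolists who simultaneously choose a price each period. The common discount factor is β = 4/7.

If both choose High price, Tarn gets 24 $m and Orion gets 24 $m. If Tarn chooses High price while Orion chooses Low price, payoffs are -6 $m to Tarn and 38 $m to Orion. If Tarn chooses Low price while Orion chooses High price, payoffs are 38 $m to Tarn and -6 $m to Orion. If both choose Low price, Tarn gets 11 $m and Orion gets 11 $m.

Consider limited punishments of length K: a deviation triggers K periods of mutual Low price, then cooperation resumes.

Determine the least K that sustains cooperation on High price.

3

No profitable deviation requires (24−11)(β+…+β^K) ≥ 38−24, i.e. β+…+β^K ≥ 14/13 ≈ 1.0769.
With β = 4/7, the partial sums are K=1: 0.5714, K=2: 0.8980, K=3: 1.0845.
K = 3 is the first length at which the sum reaches 1.0769.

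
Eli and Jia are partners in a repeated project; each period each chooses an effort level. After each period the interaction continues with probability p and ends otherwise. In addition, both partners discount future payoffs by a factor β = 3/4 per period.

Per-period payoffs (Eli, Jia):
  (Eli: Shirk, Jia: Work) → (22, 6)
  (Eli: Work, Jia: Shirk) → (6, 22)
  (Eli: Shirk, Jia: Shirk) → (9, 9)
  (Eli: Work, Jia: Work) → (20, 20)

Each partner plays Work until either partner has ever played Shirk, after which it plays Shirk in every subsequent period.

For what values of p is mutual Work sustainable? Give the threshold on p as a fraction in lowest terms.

Expected continuation weight on next period's payoff is β·p = 3/4·p, which plays the role of the discount factor.
Cooperation requires 3/4·p ≥ (22−20)/(22−9) = 2/13, hence p ≥ 8/39.

8/39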